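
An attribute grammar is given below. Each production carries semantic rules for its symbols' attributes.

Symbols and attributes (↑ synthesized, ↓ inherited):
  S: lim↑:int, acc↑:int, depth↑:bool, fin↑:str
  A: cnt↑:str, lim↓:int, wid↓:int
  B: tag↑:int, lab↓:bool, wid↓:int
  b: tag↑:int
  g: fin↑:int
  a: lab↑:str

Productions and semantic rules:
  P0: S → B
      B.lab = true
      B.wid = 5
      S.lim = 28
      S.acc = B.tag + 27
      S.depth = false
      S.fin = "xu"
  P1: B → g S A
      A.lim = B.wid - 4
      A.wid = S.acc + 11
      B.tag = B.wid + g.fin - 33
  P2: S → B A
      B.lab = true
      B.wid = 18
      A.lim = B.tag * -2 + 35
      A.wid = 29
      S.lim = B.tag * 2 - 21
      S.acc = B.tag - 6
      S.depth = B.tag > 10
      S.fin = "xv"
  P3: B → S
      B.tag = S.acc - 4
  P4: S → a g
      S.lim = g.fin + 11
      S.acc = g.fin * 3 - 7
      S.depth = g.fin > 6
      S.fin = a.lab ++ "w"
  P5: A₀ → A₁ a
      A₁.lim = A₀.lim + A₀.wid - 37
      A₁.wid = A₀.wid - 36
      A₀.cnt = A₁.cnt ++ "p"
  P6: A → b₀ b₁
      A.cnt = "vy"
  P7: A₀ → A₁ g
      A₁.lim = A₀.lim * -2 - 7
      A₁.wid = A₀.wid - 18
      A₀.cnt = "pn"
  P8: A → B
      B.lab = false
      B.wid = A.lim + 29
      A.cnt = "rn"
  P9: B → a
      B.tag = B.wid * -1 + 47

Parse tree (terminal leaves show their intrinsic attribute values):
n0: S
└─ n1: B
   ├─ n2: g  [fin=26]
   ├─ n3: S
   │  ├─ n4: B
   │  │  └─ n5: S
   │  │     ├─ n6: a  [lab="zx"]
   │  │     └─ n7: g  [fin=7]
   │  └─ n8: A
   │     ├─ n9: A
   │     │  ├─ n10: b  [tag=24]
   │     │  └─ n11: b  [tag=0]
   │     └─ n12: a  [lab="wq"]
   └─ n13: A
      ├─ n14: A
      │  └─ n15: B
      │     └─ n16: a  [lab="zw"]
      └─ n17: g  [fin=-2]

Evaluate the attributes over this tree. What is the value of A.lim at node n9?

7

1. n1.lab = true  [true]
2. n1.wid = 5  [5]
3. n2.fin = 26  [terminal]
4. n4.lab = true  [true]
5. n4.wid = 18  [18]
6. n6.lab = "zx"  [terminal]
7. n7.fin = 7  [terminal]
8. n5.lim = 18  [g.fin + 11]
9. n5.acc = 14  [g.fin * 3 - 7]
10. n5.depth = true  [g.fin > 6]
11. n5.fin = "zxw"  [a.lab ++ "w"]
12. n4.tag = 10  [S.acc - 4]
13. n8.lim = 15  [B.tag * -2 + 35]
14. n8.wid = 29  [29]
15. n9.lim = 7  [A₀.lim + A₀.wid - 37]
16. n9.wid = -7  [A₀.wid - 36]
17. n10.tag = 24  [terminal]
18. n11.tag = 0  [terminal]
19. n9.cnt = "vy"  ["vy"]
20. n12.lab = "wq"  [terminal]
21. n8.cnt = "vyp"  [A₁.cnt ++ "p"]
22. n3.lim = -1  [B.tag * 2 - 21]
23. n3.acc = 4  [B.tag - 6]
24. n3.depth = false  [B.tag > 10]
25. n3.fin = "xv"  ["xv"]
26. n13.lim = 1  [B.wid - 4]
27. n13.wid = 15  [S.acc + 11]
28. n14.lim = -9  [A₀.lim * -2 - 7]
29. n14.wid = -3  [A₀.wid - 18]
30. n15.lab = false  [false]
31. n15.wid = 20  [A.lim + 29]
32. n16.lab = "zw"  [terminal]
33. n15.tag = 27  [B.wid * -1 + 47]
34. n14.cnt = "rn"  ["rn"]
35. n17.fin = -2  [terminal]
36. n13.cnt = "pn"  ["pn"]
37. n1.tag = -2  [B.wid + g.fin - 33]
38. n0.lim = 28  [28]
39. n0.acc = 25  [B.tag + 27]
40. n0.depth = false  [false]
41. n0.fin = "xu"  ["xu"]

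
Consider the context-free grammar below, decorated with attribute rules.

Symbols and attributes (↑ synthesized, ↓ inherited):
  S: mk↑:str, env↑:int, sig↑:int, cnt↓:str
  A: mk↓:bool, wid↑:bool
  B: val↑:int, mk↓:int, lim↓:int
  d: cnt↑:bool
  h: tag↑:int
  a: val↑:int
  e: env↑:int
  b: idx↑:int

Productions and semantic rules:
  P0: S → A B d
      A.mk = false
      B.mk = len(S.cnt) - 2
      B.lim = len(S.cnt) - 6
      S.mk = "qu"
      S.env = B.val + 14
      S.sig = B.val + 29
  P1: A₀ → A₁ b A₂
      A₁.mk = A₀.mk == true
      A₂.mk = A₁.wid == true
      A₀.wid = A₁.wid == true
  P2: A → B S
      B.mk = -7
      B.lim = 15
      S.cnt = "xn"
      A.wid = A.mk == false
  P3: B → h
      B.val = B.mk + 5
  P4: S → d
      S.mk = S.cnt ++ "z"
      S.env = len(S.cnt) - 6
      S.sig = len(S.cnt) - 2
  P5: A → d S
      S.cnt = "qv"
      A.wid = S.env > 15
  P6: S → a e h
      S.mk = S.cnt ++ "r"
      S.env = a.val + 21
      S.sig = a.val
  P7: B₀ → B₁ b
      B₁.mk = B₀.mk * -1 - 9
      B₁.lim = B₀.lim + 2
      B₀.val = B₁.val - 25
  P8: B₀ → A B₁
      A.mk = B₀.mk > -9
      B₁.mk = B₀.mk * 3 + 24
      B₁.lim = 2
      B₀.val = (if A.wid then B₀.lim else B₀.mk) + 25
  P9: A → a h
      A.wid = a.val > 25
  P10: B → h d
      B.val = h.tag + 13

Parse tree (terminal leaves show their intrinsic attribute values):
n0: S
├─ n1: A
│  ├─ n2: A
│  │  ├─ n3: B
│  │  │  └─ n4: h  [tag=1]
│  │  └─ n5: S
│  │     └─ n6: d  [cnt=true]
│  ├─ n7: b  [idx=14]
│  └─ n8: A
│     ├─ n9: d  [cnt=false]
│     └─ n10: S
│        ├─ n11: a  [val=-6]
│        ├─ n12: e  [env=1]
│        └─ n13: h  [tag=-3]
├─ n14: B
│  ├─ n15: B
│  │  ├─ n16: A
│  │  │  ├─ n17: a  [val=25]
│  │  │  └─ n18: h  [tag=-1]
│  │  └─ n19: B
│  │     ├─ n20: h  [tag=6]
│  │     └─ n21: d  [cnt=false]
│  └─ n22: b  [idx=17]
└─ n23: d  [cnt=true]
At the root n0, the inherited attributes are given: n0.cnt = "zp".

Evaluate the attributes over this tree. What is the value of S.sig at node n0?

1. n0.cnt = "zp"  [given at root]
2. n1.mk = false  [false]
3. n2.mk = false  [A₀.mk == true]
4. n3.mk = -7  [-7]
5. n3.lim = 15  [15]
6. n4.tag = 1  [terminal]
7. n3.val = -2  [B.mk + 5]
8. n5.cnt = "xn"  ["xn"]
9. n6.cnt = true  [terminal]
10. n5.mk = "xnz"  [S.cnt ++ "z"]
11. n5.env = -4  [len(S.cnt) - 6]
12. n5.sig = 0  [len(S.cnt) - 2]
13. n2.wid = true  [A.mk == false]
14. n7.idx = 14  [terminal]
15. n8.mk = true  [A₁.wid == true]
16. n9.cnt = false  [terminal]
17. n10.cnt = "qv"  ["qv"]
18. n11.val = -6  [terminal]
19. n12.env = 1  [terminal]
20. n13.tag = -3  [terminal]
21. n10.mk = "qvr"  [S.cnt ++ "r"]
22. n10.env = 15  [a.val + 21]
23. n10.sig = -6  [a.val]
24. n8.wid = false  [S.env > 15]
25. n1.wid = true  [A₁.wid == true]
26. n14.mk = 0  [len(S.cnt) - 2]
27. n14.lim = -4  [len(S.cnt) - 6]
28. n15.mk = -9  [B₀.mk * -1 - 9]
29. n15.lim = -2  [B₀.lim + 2]
30. n16.mk = false  [B₀.mk > -9]
31. n17.val = 25  [terminal]
32. n18.tag = -1  [terminal]
33. n16.wid = false  [a.val > 25]
34. n19.mk = -3  [B₀.mk * 3 + 24]
35. n19.lim = 2  [2]
36. n20.tag = 6  [terminal]
37. n21.cnt = false  [terminal]
38. n19.val = 19  [h.tag + 13]
39. n15.val = 16  [(if A.wid then B₀.lim else B₀.mk) + 25]
40. n22.idx = 17  [terminal]
41. n14.val = -9  [B₁.val - 25]
42. n23.cnt = true  [terminal]
43. n0.mk = "qu"  ["qu"]
44. n0.env = 5  [B.val + 14]
45. n0.sig = 20  [B.val + 29]

20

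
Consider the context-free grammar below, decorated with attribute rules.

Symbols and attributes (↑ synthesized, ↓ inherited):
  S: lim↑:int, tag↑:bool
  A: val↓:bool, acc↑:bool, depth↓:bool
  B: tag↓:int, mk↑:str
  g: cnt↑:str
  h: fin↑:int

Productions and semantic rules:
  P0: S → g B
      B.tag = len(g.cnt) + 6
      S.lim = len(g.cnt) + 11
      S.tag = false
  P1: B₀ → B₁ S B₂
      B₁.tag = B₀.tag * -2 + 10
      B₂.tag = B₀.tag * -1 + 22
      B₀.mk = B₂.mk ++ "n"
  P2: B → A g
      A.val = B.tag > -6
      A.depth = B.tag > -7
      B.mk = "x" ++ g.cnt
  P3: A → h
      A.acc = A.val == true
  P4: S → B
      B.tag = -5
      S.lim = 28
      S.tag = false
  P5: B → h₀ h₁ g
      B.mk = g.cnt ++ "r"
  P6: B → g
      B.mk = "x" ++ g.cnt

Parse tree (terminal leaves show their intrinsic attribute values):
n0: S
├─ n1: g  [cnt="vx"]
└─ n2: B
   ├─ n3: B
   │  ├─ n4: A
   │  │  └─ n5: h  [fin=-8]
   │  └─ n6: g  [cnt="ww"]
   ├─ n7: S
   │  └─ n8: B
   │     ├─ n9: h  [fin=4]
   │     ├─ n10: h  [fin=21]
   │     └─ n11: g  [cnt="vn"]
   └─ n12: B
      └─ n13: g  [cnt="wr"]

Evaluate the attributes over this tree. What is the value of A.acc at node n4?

false

1. n1.cnt = "vx"  [terminal]
2. n2.tag = 8  [len(g.cnt) + 6]
3. n3.tag = -6  [B₀.tag * -2 + 10]
4. n4.val = false  [B.tag > -6]
5. n4.depth = true  [B.tag > -7]
6. n5.fin = -8  [terminal]
7. n4.acc = false  [A.val == true]
8. n6.cnt = "ww"  [terminal]
9. n3.mk = "xww"  ["x" ++ g.cnt]
10. n8.tag = -5  [-5]
11. n9.fin = 4  [terminal]
12. n10.fin = 21  [terminal]
13. n11.cnt = "vn"  [terminal]
14. n8.mk = "vnr"  [g.cnt ++ "r"]
15. n7.lim = 28  [28]
16. n7.tag = false  [false]
17. n12.tag = 14  [B₀.tag * -1 + 22]
18. n13.cnt = "wr"  [terminal]
19. n12.mk = "xwr"  ["x" ++ g.cnt]
20. n2.mk = "xwrn"  [B₂.mk ++ "n"]
21. n0.lim = 13  [len(g.cnt) + 11]
22. n0.tag = false  [false]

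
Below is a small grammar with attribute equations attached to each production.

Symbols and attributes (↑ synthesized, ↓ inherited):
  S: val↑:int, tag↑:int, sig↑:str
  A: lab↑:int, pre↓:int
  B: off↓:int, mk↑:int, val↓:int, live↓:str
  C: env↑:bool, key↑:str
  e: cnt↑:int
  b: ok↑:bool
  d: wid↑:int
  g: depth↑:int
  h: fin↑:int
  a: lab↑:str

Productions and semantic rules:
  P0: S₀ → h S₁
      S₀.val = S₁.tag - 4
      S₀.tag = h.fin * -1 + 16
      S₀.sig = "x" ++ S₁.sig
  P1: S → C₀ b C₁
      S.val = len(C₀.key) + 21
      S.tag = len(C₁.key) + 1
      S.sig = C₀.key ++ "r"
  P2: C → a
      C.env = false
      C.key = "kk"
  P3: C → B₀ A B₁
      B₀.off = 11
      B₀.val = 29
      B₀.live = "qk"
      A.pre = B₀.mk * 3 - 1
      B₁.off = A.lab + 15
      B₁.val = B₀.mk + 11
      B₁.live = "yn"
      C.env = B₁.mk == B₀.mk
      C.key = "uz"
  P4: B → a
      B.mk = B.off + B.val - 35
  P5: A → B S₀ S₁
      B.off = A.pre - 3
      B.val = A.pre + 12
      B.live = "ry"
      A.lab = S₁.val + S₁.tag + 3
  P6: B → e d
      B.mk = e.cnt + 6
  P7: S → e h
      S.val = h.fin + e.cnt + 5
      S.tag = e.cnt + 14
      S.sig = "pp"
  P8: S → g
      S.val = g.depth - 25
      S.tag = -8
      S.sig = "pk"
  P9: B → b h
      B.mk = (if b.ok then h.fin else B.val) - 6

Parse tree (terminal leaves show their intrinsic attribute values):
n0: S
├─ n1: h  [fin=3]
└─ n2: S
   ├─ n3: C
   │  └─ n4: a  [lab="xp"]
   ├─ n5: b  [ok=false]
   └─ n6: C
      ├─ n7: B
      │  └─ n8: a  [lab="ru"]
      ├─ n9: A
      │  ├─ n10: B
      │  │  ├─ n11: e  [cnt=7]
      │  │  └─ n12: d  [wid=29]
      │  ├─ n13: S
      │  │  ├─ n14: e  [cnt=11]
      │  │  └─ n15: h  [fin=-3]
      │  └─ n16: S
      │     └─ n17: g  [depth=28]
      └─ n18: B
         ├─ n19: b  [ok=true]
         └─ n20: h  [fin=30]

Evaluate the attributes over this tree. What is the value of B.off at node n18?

1. n1.fin = 3  [terminal]
2. n4.lab = "xp"  [terminal]
3. n3.env = false  [false]
4. n3.key = "kk"  ["kk"]
5. n5.ok = false  [terminal]
6. n7.off = 11  [11]
7. n7.val = 29  [29]
8. n7.live = "qk"  ["qk"]
9. n8.lab = "ru"  [terminal]
10. n7.mk = 5  [B.off + B.val - 35]
11. n9.pre = 14  [B₀.mk * 3 - 1]
12. n10.off = 11  [A.pre - 3]
13. n10.val = 26  [A.pre + 12]
14. n10.live = "ry"  ["ry"]
15. n11.cnt = 7  [terminal]
16. n12.wid = 29  [terminal]
17. n10.mk = 13  [e.cnt + 6]
18. n14.cnt = 11  [terminal]
19. n15.fin = -3  [terminal]
20. n13.val = 13  [h.fin + e.cnt + 5]
21. n13.tag = 25  [e.cnt + 14]
22. n13.sig = "pp"  ["pp"]
23. n17.depth = 28  [terminal]
24. n16.val = 3  [g.depth - 25]
25. n16.tag = -8  [-8]
26. n16.sig = "pk"  ["pk"]
27. n9.lab = -2  [S₁.val + S₁.tag + 3]
28. n18.off = 13  [A.lab + 15]
29. n18.val = 16  [B₀.mk + 11]
30. n18.live = "yn"  ["yn"]
31. n19.ok = true  [terminal]
32. n20.fin = 30  [terminal]
33. n18.mk = 24  [(if b.ok then h.fin else B.val) - 6]
34. n6.env = false  [B₁.mk == B₀.mk]
35. n6.key = "uz"  ["uz"]
36. n2.val = 23  [len(C₀.key) + 21]
37. n2.tag = 3  [len(C₁.key) + 1]
38. n2.sig = "kkr"  [C₀.key ++ "r"]
39. n0.val = -1  [S₁.tag - 4]
40. n0.tag = 13  [h.fin * -1 + 16]
41. n0.sig = "xkkr"  ["x" ++ S₁.sig]

13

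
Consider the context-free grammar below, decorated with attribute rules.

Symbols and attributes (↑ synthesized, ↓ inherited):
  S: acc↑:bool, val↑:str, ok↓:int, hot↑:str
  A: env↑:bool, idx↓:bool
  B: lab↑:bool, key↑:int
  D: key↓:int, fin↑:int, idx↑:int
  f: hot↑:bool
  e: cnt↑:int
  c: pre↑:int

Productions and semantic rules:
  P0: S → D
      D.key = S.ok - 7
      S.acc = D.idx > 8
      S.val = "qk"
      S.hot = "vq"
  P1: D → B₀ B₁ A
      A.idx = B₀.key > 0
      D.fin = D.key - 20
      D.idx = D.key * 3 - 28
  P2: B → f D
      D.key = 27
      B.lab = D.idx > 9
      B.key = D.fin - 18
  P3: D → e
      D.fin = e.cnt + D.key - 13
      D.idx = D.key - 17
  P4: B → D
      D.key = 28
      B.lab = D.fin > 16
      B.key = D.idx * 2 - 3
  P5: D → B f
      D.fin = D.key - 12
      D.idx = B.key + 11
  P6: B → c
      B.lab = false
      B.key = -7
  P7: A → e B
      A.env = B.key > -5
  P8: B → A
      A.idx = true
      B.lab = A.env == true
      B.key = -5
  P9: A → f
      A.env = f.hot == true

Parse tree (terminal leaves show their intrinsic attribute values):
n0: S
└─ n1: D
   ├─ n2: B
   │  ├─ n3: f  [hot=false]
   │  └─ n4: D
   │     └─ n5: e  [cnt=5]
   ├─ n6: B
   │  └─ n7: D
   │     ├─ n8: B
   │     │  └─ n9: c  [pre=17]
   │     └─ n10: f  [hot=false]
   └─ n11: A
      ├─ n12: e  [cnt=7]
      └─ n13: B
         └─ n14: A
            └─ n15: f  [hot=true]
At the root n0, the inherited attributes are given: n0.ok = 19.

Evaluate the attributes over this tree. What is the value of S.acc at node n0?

false

1. n0.ok = 19  [given at root]
2. n1.key = 12  [S.ok - 7]
3. n3.hot = false  [terminal]
4. n4.key = 27  [27]
5. n5.cnt = 5  [terminal]
6. n4.fin = 19  [e.cnt + D.key - 13]
7. n4.idx = 10  [D.key - 17]
8. n2.lab = true  [D.idx > 9]
9. n2.key = 1  [D.fin - 18]
10. n7.key = 28  [28]
11. n9.pre = 17  [terminal]
12. n8.lab = false  [false]
13. n8.key = -7  [-7]
14. n10.hot = false  [terminal]
15. n7.fin = 16  [D.key - 12]
16. n7.idx = 4  [B.key + 11]
17. n6.lab = false  [D.fin > 16]
18. n6.key = 5  [D.idx * 2 - 3]
19. n11.idx = true  [B₀.key > 0]
20. n12.cnt = 7  [terminal]
21. n14.idx = true  [true]
22. n15.hot = true  [terminal]
23. n14.env = true  [f.hot == true]
24. n13.lab = true  [A.env == true]
25. n13.key = -5  [-5]
26. n11.env = false  [B.key > -5]
27. n1.fin = -8  [D.key - 20]
28. n1.idx = 8  [D.key * 3 - 28]
29. n0.acc = false  [D.idx > 8]
30. n0.val = "qk"  ["qk"]
31. n0.hot = "vq"  ["vq"]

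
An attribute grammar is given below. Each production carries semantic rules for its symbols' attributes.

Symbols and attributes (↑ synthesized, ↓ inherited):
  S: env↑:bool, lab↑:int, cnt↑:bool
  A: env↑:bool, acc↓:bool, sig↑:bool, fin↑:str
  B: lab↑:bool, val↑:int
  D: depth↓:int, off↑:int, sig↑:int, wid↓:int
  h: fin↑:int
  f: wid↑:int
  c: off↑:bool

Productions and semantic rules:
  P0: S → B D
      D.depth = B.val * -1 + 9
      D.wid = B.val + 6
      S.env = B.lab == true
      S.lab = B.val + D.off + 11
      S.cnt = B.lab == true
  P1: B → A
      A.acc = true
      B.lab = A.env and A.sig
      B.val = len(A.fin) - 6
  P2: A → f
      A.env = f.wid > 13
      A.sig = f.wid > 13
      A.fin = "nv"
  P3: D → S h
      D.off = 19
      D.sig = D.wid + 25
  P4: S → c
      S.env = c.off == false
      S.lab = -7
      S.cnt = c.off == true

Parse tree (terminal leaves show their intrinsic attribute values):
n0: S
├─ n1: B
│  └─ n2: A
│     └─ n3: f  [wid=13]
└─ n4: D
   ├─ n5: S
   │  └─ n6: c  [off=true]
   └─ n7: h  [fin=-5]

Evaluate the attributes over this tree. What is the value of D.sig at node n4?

1. n2.acc = true  [true]
2. n3.wid = 13  [terminal]
3. n2.env = false  [f.wid > 13]
4. n2.sig = false  [f.wid > 13]
5. n2.fin = "nv"  ["nv"]
6. n1.lab = false  [A.env and A.sig]
7. n1.val = -4  [len(A.fin) - 6]
8. n4.depth = 13  [B.val * -1 + 9]
9. n4.wid = 2  [B.val + 6]
10. n6.off = true  [terminal]
11. n5.env = false  [c.off == false]
12. n5.lab = -7  [-7]
13. n5.cnt = true  [c.off == true]
14. n7.fin = -5  [terminal]
15. n4.off = 19  [19]
16. n4.sig = 27  [D.wid + 25]
17. n0.env = false  [B.lab == true]
18. n0.lab = 26  [B.val + D.off + 11]
19. n0.cnt = false  [B.lab == true]

27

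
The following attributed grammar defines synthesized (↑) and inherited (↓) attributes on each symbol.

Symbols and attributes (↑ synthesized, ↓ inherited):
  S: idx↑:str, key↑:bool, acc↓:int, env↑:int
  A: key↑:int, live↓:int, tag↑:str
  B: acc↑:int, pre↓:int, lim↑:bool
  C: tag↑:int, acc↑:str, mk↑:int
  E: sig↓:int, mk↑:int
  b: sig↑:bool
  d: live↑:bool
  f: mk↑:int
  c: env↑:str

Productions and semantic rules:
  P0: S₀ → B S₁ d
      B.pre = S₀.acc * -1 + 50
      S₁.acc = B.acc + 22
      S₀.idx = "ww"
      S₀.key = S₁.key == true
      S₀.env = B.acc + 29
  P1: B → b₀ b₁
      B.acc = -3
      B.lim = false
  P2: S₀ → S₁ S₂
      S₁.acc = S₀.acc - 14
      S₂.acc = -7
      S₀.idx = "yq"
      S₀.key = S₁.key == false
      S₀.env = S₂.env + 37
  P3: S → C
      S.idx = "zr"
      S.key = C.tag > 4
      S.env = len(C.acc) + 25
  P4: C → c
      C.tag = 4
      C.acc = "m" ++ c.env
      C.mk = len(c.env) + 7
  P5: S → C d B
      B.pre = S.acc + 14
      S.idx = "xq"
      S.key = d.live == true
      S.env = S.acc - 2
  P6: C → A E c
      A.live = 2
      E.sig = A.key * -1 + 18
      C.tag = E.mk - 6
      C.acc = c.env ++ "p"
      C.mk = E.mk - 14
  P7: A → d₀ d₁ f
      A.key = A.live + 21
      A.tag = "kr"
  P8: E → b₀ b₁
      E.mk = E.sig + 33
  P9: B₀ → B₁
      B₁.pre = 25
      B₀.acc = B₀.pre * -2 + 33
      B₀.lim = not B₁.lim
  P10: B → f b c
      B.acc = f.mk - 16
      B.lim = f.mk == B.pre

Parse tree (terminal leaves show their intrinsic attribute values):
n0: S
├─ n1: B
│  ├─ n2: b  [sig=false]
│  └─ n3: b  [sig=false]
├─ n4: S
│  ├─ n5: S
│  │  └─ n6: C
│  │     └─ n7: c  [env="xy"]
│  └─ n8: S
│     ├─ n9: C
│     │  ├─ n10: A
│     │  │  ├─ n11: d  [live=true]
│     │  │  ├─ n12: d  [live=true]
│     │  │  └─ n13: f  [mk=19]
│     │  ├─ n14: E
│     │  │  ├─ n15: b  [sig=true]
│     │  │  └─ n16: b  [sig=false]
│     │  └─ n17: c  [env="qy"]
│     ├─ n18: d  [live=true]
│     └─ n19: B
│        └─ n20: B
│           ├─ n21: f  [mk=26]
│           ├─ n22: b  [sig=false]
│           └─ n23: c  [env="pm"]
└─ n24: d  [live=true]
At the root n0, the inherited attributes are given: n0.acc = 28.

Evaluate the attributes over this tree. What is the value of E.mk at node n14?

1. n0.acc = 28  [given at root]
2. n1.pre = 22  [S₀.acc * -1 + 50]
3. n2.sig = false  [terminal]
4. n3.sig = false  [terminal]
5. n1.acc = -3  [-3]
6. n1.lim = false  [false]
7. n4.acc = 19  [B.acc + 22]
8. n5.acc = 5  [S₀.acc - 14]
9. n7.env = "xy"  [terminal]
10. n6.tag = 4  [4]
11. n6.acc = "mxy"  ["m" ++ c.env]
12. n6.mk = 9  [len(c.env) + 7]
13. n5.idx = "zr"  ["zr"]
14. n5.key = false  [C.tag > 4]
15. n5.env = 28  [len(C.acc) + 25]
16. n8.acc = -7  [-7]
17. n10.live = 2  [2]
18. n11.live = true  [terminal]
19. n12.live = true  [terminal]
20. n13.mk = 19  [terminal]
21. n10.key = 23  [A.live + 21]
22. n10.tag = "kr"  ["kr"]
23. n14.sig = -5  [A.key * -1 + 18]
24. n15.sig = true  [terminal]
25. n16.sig = false  [terminal]
26. n14.mk = 28  [E.sig + 33]
27. n17.env = "qy"  [terminal]
28. n9.tag = 22  [E.mk - 6]
29. n9.acc = "qyp"  [c.env ++ "p"]
30. n9.mk = 14  [E.mk - 14]
31. n18.live = true  [terminal]
32. n19.pre = 7  [S.acc + 14]
33. n20.pre = 25  [25]
34. n21.mk = 26  [terminal]
35. n22.sig = false  [terminal]
36. n23.env = "pm"  [terminal]
37. n20.acc = 10  [f.mk - 16]
38. n20.lim = false  [f.mk == B.pre]
39. n19.acc = 19  [B₀.pre * -2 + 33]
40. n19.lim = true  [not B₁.lim]
41. n8.idx = "xq"  ["xq"]
42. n8.key = true  [d.live == true]
43. n8.env = -9  [S.acc - 2]
44. n4.idx = "yq"  ["yq"]
45. n4.key = true  [S₁.key == false]
46. n4.env = 28  [S₂.env + 37]
47. n24.live = true  [terminal]
48. n0.idx = "ww"  ["ww"]
49. n0.key = true  [S₁.key == true]
50. n0.env = 26  [B.acc + 29]

28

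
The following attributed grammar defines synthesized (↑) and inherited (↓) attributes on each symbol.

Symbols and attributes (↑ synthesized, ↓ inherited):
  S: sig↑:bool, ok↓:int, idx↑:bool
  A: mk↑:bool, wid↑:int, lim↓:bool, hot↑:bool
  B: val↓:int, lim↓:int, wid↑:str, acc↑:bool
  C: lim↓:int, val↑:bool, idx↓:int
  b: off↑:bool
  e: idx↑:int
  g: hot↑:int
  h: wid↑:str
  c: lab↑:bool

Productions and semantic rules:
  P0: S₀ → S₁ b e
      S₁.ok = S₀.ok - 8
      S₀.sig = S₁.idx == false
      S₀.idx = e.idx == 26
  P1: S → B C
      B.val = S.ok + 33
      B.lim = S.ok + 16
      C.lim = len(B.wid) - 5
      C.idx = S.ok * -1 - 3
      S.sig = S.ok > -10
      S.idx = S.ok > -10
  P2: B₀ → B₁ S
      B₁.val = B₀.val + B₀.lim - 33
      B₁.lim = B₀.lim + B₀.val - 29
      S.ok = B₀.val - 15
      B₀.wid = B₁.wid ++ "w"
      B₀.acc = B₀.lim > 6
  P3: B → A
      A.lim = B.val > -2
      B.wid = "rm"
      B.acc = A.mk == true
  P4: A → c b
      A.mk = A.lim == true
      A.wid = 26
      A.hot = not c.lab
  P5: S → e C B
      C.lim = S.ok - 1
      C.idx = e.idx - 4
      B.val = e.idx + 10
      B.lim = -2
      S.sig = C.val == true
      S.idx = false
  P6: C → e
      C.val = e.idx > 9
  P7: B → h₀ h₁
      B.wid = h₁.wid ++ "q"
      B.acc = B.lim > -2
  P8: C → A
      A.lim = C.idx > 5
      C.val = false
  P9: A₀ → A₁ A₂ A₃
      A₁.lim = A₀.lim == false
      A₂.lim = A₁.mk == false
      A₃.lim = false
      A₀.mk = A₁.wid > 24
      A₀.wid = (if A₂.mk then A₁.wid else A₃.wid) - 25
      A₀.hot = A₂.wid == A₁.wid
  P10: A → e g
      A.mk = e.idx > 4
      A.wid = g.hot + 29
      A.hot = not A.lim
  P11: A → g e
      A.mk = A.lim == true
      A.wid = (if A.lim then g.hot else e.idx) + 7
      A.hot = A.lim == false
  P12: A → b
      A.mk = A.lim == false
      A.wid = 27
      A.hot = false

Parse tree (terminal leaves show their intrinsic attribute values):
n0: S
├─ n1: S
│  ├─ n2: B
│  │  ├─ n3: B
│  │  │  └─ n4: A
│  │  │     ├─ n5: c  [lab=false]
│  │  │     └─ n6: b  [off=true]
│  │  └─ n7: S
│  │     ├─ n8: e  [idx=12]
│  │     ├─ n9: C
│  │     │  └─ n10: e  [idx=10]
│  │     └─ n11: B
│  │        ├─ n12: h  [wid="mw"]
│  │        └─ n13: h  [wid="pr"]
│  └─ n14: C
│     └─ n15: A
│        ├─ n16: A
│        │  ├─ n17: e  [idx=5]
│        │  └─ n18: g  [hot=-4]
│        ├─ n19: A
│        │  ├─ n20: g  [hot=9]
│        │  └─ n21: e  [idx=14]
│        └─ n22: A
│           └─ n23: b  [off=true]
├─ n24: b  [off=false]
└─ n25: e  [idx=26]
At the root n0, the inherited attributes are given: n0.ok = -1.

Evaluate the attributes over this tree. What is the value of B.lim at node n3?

2

1. n0.ok = -1  [given at root]
2. n1.ok = -9  [S₀.ok - 8]
3. n2.val = 24  [S.ok + 33]
4. n2.lim = 7  [S.ok + 16]
5. n3.val = -2  [B₀.val + B₀.lim - 33]
6. n3.lim = 2  [B₀.lim + B₀.val - 29]
7. n4.lim = false  [B.val > -2]
8. n5.lab = false  [terminal]
9. n6.off = true  [terminal]
10. n4.mk = false  [A.lim == true]
11. n4.wid = 26  [26]
12. n4.hot = true  [not c.lab]
13. n3.wid = "rm"  ["rm"]
14. n3.acc = false  [A.mk == true]
15. n7.ok = 9  [B₀.val - 15]
16. n8.idx = 12  [terminal]
17. n9.lim = 8  [S.ok - 1]
18. n9.idx = 8  [e.idx - 4]
19. n10.idx = 10  [terminal]
20. n9.val = true  [e.idx > 9]
21. n11.val = 22  [e.idx + 10]
22. n11.lim = -2  [-2]
23. n12.wid = "mw"  [terminal]
24. n13.wid = "pr"  [terminal]
25. n11.wid = "prq"  [h₁.wid ++ "q"]
26. n11.acc = false  [B.lim > -2]
27. n7.sig = true  [C.val == true]
28. n7.idx = false  [false]
29. n2.wid = "rmw"  [B₁.wid ++ "w"]
30. n2.acc = true  [B₀.lim > 6]
31. n14.lim = -2  [len(B.wid) - 5]
32. n14.idx = 6  [S.ok * -1 - 3]
33. n15.lim = true  [C.idx > 5]
34. n16.lim = false  [A₀.lim == false]
35. n17.idx = 5  [terminal]
36. n18.hot = -4  [terminal]
37. n16.mk = true  [e.idx > 4]
38. n16.wid = 25  [g.hot + 29]
39. n16.hot = true  [not A.lim]
40. n19.lim = false  [A₁.mk == false]
41. n20.hot = 9  [terminal]
42. n21.idx = 14  [terminal]
43. n19.mk = false  [A.lim == true]
44. n19.wid = 21  [(if A.lim then g.hot else e.idx) + 7]
45. n19.hot = true  [A.lim == false]
46. n22.lim = false  [false]
47. n23.off = true  [terminal]
48. n22.mk = true  [A.lim == false]
49. n22.wid = 27  [27]
50. n22.hot = false  [false]
51. n15.mk = true  [A₁.wid > 24]
52. n15.wid = 2  [(if A₂.mk then A₁.wid else A₃.wid) - 25]
53. n15.hot = false  [A₂.wid == A₁.wid]
54. n14.val = false  [false]
55. n1.sig = true  [S.ok > -10]
56. n1.idx = true  [S.ok > -10]
57. n24.off = false  [terminal]
58. n25.idx = 26  [terminal]
59. n0.sig = false  [S₁.idx == false]
60. n0.idx = true  [e.idx == 26]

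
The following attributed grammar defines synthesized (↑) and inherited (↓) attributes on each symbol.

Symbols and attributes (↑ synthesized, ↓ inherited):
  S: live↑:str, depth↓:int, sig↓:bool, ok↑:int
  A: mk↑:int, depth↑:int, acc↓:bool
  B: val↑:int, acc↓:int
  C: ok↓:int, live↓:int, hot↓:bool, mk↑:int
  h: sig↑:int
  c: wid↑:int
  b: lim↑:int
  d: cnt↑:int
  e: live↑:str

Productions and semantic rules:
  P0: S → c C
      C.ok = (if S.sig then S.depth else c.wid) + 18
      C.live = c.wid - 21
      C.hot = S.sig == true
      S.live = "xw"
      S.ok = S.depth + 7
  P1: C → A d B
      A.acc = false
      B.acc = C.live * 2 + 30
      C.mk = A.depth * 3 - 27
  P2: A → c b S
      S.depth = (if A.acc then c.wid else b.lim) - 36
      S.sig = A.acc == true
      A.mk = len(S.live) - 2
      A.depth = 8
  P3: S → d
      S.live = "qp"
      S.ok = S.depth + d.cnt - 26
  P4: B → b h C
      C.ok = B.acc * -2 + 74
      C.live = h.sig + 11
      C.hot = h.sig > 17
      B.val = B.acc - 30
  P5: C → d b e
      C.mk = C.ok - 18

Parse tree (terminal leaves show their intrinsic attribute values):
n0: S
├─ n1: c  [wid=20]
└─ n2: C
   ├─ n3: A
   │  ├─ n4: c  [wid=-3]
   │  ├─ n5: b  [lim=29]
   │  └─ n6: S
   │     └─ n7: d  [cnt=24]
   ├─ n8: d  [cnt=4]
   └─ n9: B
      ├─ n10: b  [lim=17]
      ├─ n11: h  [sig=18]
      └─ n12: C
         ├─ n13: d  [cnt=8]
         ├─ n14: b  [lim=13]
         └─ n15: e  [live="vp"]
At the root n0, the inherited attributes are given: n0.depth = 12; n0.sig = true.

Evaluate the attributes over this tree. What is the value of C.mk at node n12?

0

1. n0.depth = 12  [given at root]
2. n0.sig = true  [given at root]
3. n1.wid = 20  [terminal]
4. n2.ok = 30  [(if S.sig then S.depth else c.wid) + 18]
5. n2.live = -1  [c.wid - 21]
6. n2.hot = true  [S.sig == true]
7. n3.acc = false  [false]
8. n4.wid = -3  [terminal]
9. n5.lim = 29  [terminal]
10. n6.depth = -7  [(if A.acc then c.wid else b.lim) - 36]
11. n6.sig = false  [A.acc == true]
12. n7.cnt = 24  [terminal]
13. n6.live = "qp"  ["qp"]
14. n6.ok = -9  [S.depth + d.cnt - 26]
15. n3.mk = 0  [len(S.live) - 2]
16. n3.depth = 8  [8]
17. n8.cnt = 4  [terminal]
18. n9.acc = 28  [C.live * 2 + 30]
19. n10.lim = 17  [terminal]
20. n11.sig = 18  [terminal]
21. n12.ok = 18  [B.acc * -2 + 74]
22. n12.live = 29  [h.sig + 11]
23. n12.hot = true  [h.sig > 17]
24. n13.cnt = 8  [terminal]
25. n14.lim = 13  [terminal]
26. n15.live = "vp"  [terminal]
27. n12.mk = 0  [C.ok - 18]
28. n9.val = -2  [B.acc - 30]
29. n2.mk = -3  [A.depth * 3 - 27]
30. n0.live = "xw"  ["xw"]
31. n0.ok = 19  [S.depth + 7]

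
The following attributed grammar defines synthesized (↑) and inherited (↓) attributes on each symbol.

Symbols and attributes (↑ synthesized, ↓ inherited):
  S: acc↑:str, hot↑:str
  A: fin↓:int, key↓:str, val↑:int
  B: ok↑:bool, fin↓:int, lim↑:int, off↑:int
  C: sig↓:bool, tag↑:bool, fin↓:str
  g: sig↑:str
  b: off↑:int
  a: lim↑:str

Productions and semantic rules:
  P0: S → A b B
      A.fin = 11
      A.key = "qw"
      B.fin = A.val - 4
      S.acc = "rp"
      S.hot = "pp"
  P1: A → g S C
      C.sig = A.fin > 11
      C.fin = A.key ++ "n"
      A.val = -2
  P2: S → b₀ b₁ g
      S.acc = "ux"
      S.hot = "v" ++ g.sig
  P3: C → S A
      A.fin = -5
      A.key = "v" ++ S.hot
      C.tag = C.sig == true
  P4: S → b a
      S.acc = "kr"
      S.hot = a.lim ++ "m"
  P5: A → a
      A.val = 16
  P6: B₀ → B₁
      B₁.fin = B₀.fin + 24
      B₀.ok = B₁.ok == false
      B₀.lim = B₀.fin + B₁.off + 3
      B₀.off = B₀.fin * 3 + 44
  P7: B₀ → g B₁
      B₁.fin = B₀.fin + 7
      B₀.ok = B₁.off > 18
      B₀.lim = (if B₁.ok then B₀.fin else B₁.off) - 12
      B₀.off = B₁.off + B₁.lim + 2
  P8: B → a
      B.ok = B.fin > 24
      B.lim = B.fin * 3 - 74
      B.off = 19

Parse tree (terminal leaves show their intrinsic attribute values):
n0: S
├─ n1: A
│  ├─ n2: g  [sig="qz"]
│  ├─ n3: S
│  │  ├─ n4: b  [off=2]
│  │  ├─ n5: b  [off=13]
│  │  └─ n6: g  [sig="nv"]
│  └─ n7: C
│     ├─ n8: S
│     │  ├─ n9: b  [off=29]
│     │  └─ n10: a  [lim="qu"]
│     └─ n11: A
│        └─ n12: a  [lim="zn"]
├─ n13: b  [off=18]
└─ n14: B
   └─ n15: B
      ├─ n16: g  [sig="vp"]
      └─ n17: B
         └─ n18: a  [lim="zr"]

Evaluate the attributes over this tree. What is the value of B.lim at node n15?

6

1. n1.fin = 11  [11]
2. n1.key = "qw"  ["qw"]
3. n2.sig = "qz"  [terminal]
4. n4.off = 2  [terminal]
5. n5.off = 13  [terminal]
6. n6.sig = "nv"  [terminal]
7. n3.acc = "ux"  ["ux"]
8. n3.hot = "vnv"  ["v" ++ g.sig]
9. n7.sig = false  [A.fin > 11]
10. n7.fin = "qwn"  [A.key ++ "n"]
11. n9.off = 29  [terminal]
12. n10.lim = "qu"  [terminal]
13. n8.acc = "kr"  ["kr"]
14. n8.hot = "qum"  [a.lim ++ "m"]
15. n11.fin = -5  [-5]
16. n11.key = "vqum"  ["v" ++ S.hot]
17. n12.lim = "zn"  [terminal]
18. n11.val = 16  [16]
19. n7.tag = false  [C.sig == true]
20. n1.val = -2  [-2]
21. n13.off = 18  [terminal]
22. n14.fin = -6  [A.val - 4]
23. n15.fin = 18  [B₀.fin + 24]
24. n16.sig = "vp"  [terminal]
25. n17.fin = 25  [B₀.fin + 7]
26. n18.lim = "zr"  [terminal]
27. n17.ok = true  [B.fin > 24]
28. n17.lim = 1  [B.fin * 3 - 74]
29. n17.off = 19  [19]
30. n15.ok = true  [B₁.off > 18]
31. n15.lim = 6  [(if B₁.ok then B₀.fin else B₁.off) - 12]
32. n15.off = 22  [B₁.off + B₁.lim + 2]
33. n14.ok = false  [B₁.ok == false]
34. n14.lim = 19  [B₀.fin + B₁.off + 3]
35. n14.off = 26  [B₀.fin * 3 + 44]
36. n0.acc = "rp"  ["rp"]
37. n0.hot = "pp"  ["pp"]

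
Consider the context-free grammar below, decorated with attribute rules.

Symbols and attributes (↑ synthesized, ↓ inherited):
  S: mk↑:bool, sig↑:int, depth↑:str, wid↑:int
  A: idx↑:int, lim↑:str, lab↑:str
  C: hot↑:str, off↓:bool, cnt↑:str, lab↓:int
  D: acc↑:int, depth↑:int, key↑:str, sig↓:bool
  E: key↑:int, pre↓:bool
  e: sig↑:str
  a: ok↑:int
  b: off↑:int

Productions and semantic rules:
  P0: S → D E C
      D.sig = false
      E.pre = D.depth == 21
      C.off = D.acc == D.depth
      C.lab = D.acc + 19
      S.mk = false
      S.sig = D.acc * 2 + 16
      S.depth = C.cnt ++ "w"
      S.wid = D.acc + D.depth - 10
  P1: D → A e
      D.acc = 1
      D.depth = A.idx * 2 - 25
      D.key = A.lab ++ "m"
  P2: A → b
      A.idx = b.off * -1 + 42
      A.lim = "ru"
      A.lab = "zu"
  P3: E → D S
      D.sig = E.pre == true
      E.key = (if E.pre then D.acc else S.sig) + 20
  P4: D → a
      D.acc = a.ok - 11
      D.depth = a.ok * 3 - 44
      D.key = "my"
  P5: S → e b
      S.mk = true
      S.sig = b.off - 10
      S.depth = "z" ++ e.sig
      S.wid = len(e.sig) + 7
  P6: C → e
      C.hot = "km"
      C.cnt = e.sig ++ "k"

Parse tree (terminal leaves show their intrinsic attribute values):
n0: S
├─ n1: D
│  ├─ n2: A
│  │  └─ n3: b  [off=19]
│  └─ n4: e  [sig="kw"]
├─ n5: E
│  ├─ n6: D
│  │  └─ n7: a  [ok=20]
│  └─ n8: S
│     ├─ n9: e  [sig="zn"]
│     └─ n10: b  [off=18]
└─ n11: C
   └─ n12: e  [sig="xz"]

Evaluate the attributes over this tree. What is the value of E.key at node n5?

1. n1.sig = false  [false]
2. n3.off = 19  [terminal]
3. n2.idx = 23  [b.off * -1 + 42]
4. n2.lim = "ru"  ["ru"]
5. n2.lab = "zu"  ["zu"]
6. n4.sig = "kw"  [terminal]
7. n1.acc = 1  [1]
8. n1.depth = 21  [A.idx * 2 - 25]
9. n1.key = "zum"  [A.lab ++ "m"]
10. n5.pre = true  [D.depth == 21]
11. n6.sig = true  [E.pre == true]
12. n7.ok = 20  [terminal]
13. n6.acc = 9  [a.ok - 11]
14. n6.depth = 16  [a.ok * 3 - 44]
15. n6.key = "my"  ["my"]
16. n9.sig = "zn"  [terminal]
17. n10.off = 18  [terminal]
18. n8.mk = true  [true]
19. n8.sig = 8  [b.off - 10]
20. n8.depth = "zzn"  ["z" ++ e.sig]
21. n8.wid = 9  [len(e.sig) + 7]
22. n5.key = 29  [(if E.pre then D.acc else S.sig) + 20]
23. n11.off = false  [D.acc == D.depth]
24. n11.lab = 20  [D.acc + 19]
25. n12.sig = "xz"  [terminal]
26. n11.hot = "km"  ["km"]
27. n11.cnt = "xzk"  [e.sig ++ "k"]
28. n0.mk = false  [false]
29. n0.sig = 18  [D.acc * 2 + 16]
30. n0.depth = "xzkw"  [C.cnt ++ "w"]
31. n0.wid = 12  [D.acc + D.depth - 10]

29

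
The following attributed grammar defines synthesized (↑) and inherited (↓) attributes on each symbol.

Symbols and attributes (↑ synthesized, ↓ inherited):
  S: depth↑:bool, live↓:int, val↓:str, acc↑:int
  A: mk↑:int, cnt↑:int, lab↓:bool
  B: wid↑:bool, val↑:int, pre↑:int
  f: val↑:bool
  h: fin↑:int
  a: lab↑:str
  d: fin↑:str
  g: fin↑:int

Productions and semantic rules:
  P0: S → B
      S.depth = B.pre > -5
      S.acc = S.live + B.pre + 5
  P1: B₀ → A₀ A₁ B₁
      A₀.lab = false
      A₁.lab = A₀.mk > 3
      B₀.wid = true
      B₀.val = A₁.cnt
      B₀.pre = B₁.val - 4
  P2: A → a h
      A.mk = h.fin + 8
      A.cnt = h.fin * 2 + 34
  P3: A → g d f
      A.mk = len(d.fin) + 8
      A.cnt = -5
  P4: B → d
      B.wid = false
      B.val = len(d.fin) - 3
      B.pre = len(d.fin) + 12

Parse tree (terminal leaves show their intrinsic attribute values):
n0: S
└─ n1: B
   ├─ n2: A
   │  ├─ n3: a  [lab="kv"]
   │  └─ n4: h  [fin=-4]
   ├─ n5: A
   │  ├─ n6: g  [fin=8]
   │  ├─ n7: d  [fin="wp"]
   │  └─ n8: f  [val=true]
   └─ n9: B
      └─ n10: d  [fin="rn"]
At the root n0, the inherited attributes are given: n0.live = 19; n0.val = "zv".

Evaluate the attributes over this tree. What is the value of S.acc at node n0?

1. n0.live = 19  [given at root]
2. n0.val = "zv"  [given at root]
3. n2.lab = false  [false]
4. n3.lab = "kv"  [terminal]
5. n4.fin = -4  [terminal]
6. n2.mk = 4  [h.fin + 8]
7. n2.cnt = 26  [h.fin * 2 + 34]
8. n5.lab = true  [A₀.mk > 3]
9. n6.fin = 8  [terminal]
10. n7.fin = "wp"  [terminal]
11. n8.val = true  [terminal]
12. n5.mk = 10  [len(d.fin) + 8]
13. n5.cnt = -5  [-5]
14. n10.fin = "rn"  [terminal]
15. n9.wid = false  [false]
16. n9.val = -1  [len(d.fin) - 3]
17. n9.pre = 14  [len(d.fin) + 12]
18. n1.wid = true  [true]
19. n1.val = -5  [A₁.cnt]
20. n1.pre = -5  [B₁.val - 4]
21. n0.depth = false  [B.pre > -5]
22. n0.acc = 19  [S.live + B.pre + 5]

19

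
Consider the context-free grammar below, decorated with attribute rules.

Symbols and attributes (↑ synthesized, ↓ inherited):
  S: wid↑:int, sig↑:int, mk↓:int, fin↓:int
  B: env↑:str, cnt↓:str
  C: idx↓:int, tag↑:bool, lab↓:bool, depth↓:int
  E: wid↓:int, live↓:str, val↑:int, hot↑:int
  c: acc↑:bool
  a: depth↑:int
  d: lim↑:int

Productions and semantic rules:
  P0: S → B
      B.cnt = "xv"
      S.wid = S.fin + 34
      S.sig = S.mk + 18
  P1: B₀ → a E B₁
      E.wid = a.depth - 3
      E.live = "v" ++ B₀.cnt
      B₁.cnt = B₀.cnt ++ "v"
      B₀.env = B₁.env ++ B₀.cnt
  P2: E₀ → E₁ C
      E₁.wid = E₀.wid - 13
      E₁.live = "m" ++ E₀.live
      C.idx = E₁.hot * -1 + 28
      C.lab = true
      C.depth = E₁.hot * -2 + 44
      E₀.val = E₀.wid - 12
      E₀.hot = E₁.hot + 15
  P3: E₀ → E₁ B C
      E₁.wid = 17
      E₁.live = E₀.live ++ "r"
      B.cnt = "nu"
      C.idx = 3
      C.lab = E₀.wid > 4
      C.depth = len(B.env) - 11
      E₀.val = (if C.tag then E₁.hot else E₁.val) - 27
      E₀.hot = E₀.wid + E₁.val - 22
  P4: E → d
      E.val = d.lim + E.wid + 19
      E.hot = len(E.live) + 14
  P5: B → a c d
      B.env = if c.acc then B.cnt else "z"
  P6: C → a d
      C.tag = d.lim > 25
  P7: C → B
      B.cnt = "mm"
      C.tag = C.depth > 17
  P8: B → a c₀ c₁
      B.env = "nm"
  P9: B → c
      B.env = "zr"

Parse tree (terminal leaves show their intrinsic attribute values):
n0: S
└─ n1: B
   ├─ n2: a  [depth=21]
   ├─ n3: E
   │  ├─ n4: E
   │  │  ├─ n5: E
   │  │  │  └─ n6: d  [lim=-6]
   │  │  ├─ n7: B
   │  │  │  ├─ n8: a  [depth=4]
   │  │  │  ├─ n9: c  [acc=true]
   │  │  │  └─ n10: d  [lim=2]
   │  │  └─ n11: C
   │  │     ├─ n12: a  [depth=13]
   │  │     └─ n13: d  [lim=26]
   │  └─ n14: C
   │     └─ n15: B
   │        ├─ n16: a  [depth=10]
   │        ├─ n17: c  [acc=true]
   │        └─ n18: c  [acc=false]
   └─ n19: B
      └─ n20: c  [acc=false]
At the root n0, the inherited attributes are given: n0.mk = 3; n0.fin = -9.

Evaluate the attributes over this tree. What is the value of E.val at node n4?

-8

1. n0.mk = 3  [given at root]
2. n0.fin = -9  [given at root]
3. n1.cnt = "xv"  ["xv"]
4. n2.depth = 21  [terminal]
5. n3.wid = 18  [a.depth - 3]
6. n3.live = "vxv"  ["v" ++ B₀.cnt]
7. n4.wid = 5  [E₀.wid - 13]
8. n4.live = "mvxv"  ["m" ++ E₀.live]
9. n5.wid = 17  [17]
10. n5.live = "mvxvr"  [E₀.live ++ "r"]
11. n6.lim = -6  [terminal]
12. n5.val = 30  [d.lim + E.wid + 19]
13. n5.hot = 19  [len(E.live) + 14]
14. n7.cnt = "nu"  ["nu"]
15. n8.depth = 4  [terminal]
16. n9.acc = true  [terminal]
17. n10.lim = 2  [terminal]
18. n7.env = "nu"  [if c.acc then B.cnt else "z"]
19. n11.idx = 3  [3]
20. n11.lab = true  [E₀.wid > 4]
21. n11.depth = -9  [len(B.env) - 11]
22. n12.depth = 13  [terminal]
23. n13.lim = 26  [terminal]
24. n11.tag = true  [d.lim > 25]
25. n4.val = -8  [(if C.tag then E₁.hot else E₁.val) - 27]
26. n4.hot = 13  [E₀.wid + E₁.val - 22]
27. n14.idx = 15  [E₁.hot * -1 + 28]
28. n14.lab = true  [true]
29. n14.depth = 18  [E₁.hot * -2 + 44]
30. n15.cnt = "mm"  ["mm"]
31. n16.depth = 10  [terminal]
32. n17.acc = true  [terminal]
33. n18.acc = false  [terminal]
34. n15.env = "nm"  ["nm"]
35. n14.tag = true  [C.depth > 17]
36. n3.val = 6  [E₀.wid - 12]
37. n3.hot = 28  [E₁.hot + 15]
38. n19.cnt = "xvv"  [B₀.cnt ++ "v"]
39. n20.acc = false  [terminal]
40. n19.env = "zr"  ["zr"]
41. n1.env = "zrxv"  [B₁.env ++ B₀.cnt]
42. n0.wid = 25  [S.fin + 34]
43. n0.sig = 21  [S.mk + 18]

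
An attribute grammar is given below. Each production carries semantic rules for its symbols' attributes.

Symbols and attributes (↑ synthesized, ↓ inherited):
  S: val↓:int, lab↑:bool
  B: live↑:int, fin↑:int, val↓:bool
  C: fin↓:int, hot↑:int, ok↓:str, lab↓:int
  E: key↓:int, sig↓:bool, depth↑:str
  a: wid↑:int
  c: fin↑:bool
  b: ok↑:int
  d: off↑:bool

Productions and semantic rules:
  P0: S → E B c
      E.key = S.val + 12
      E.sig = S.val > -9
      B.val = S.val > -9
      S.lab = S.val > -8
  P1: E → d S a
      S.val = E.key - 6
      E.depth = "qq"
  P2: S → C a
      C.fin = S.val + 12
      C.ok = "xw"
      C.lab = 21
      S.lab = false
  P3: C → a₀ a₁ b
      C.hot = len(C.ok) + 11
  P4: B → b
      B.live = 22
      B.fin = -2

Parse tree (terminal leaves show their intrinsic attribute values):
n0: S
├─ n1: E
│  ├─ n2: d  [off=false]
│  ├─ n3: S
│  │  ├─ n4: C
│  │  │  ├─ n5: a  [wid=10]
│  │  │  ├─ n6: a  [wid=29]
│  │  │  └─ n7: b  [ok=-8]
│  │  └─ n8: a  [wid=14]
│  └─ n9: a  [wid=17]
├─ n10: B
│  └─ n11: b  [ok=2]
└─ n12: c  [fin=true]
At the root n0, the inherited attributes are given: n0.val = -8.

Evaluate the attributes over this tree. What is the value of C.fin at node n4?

10

1. n0.val = -8  [given at root]
2. n1.key = 4  [S.val + 12]
3. n1.sig = true  [S.val > -9]
4. n2.off = false  [terminal]
5. n3.val = -2  [E.key - 6]
6. n4.fin = 10  [S.val + 12]
7. n4.ok = "xw"  ["xw"]
8. n4.lab = 21  [21]
9. n5.wid = 10  [terminal]
10. n6.wid = 29  [terminal]
11. n7.ok = -8  [terminal]
12. n4.hot = 13  [len(C.ok) + 11]
13. n8.wid = 14  [terminal]
14. n3.lab = false  [false]
15. n9.wid = 17  [terminal]
16. n1.depth = "qq"  ["qq"]
17. n10.val = true  [S.val > -9]
18. n11.ok = 2  [terminal]
19. n10.live = 22  [22]
20. n10.fin = -2  [-2]
21. n12.fin = true  [terminal]
22. n0.lab = false  [S.val > -8]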